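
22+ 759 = 781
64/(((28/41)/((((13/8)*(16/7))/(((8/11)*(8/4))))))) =11726/49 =239.31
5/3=1.67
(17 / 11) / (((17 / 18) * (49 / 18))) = 0.60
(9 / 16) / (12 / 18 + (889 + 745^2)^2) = 0.00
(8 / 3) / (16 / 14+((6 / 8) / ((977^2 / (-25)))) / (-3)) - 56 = -4917762808 / 91635309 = -53.67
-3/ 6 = -1/ 2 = -0.50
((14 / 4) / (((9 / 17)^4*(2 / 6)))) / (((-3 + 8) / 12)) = 1169294 / 3645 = 320.79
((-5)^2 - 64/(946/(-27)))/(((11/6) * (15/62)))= 1573436/26015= 60.48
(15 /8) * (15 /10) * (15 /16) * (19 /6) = 4275 /512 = 8.35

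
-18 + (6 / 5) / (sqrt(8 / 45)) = -15.15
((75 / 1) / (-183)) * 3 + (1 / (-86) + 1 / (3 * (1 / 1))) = -14287 / 15738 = -0.91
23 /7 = 3.29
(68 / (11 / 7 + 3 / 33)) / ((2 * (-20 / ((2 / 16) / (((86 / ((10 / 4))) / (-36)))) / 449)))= 5289669 / 88064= 60.07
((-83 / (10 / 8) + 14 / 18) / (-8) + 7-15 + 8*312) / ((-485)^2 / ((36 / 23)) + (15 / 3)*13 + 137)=898633 / 54174470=0.02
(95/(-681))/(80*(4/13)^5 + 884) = -35272835/223575658692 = -0.00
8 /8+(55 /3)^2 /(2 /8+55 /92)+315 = 712.44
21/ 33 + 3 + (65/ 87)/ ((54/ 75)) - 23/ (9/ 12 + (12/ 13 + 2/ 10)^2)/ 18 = 2364799465/ 585528966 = 4.04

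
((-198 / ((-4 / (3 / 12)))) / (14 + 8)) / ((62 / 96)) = 27 / 31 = 0.87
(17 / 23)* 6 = 102 / 23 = 4.43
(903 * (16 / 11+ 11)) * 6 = 742266 / 11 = 67478.73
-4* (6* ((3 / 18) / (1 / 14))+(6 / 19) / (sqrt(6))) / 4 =-14 -sqrt(6) / 19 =-14.13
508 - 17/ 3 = 1507/ 3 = 502.33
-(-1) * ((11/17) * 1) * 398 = 257.53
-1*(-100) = 100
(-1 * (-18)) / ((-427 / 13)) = -234 / 427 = -0.55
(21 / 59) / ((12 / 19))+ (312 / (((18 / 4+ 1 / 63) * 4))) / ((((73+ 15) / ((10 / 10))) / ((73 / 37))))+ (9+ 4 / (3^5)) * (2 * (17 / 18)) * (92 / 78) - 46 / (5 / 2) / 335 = 163844488181991847 / 7808127206150700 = 20.98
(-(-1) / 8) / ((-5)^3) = -1 / 1000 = -0.00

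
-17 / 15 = -1.13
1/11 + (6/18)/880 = 241/2640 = 0.09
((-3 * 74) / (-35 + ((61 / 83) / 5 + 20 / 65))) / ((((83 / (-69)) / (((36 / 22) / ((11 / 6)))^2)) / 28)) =-9032718240 / 75796457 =-119.17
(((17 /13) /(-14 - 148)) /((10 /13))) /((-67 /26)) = 221 /54270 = 0.00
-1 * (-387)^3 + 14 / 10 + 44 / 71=20576014782 / 355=57960605.02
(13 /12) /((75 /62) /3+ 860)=0.00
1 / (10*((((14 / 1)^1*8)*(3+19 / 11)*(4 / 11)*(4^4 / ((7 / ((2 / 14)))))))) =847 / 8519680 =0.00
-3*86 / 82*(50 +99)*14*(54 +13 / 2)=-16280187 / 41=-397077.73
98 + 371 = 469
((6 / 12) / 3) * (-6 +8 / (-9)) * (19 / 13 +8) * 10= -12710 / 117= -108.63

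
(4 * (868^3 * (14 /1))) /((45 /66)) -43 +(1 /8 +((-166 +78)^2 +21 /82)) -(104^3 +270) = 53711785462.31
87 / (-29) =-3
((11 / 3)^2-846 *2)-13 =-15224 / 9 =-1691.56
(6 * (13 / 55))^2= 6084 / 3025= 2.01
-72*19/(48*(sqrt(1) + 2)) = -9.50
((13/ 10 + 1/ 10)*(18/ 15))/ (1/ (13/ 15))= 182/ 125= 1.46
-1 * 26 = -26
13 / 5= 2.60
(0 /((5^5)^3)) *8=0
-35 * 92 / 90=-322 / 9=-35.78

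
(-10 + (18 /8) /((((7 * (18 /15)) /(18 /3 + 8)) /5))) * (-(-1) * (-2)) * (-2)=35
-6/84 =-1/14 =-0.07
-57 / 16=-3.56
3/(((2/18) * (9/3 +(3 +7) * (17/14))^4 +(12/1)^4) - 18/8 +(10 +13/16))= 1037232/9192271153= 0.00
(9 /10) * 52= 234 /5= 46.80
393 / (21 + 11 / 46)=18078 / 977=18.50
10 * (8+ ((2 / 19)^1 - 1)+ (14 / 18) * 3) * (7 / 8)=9415 / 114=82.59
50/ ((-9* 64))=-25/ 288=-0.09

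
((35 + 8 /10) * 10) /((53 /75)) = 26850 /53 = 506.60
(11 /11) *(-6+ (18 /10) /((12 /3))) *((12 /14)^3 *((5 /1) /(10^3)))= -0.02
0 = 0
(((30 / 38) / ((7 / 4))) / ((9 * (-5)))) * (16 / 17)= -64 / 6783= -0.01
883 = 883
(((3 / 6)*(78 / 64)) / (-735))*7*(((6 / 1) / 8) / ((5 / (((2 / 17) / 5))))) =-0.00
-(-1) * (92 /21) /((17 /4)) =368 /357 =1.03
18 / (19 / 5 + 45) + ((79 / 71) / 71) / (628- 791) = 36966097 / 100245326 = 0.37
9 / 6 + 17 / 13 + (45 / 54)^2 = 1639 / 468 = 3.50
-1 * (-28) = 28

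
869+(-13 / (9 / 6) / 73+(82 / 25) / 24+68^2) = 40099031 / 7300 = 5493.02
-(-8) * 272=2176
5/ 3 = 1.67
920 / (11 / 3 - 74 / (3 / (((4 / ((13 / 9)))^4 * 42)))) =-78828360 / 5219932357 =-0.02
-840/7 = -120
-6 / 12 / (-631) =1 / 1262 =0.00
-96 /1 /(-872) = 12 /109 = 0.11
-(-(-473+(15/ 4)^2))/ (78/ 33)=-80773/ 416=-194.17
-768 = -768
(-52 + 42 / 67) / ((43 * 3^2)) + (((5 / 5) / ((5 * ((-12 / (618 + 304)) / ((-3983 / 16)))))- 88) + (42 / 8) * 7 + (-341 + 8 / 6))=3434.29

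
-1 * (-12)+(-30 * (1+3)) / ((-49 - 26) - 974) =12708 / 1049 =12.11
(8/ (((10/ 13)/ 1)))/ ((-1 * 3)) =-52/ 15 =-3.47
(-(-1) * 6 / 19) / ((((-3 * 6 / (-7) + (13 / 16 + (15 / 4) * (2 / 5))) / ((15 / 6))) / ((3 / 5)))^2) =169344 / 5684971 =0.03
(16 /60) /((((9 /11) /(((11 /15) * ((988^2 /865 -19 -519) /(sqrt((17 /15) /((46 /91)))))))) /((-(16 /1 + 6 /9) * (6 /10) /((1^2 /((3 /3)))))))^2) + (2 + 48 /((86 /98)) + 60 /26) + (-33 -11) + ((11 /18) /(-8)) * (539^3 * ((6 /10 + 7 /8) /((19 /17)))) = -12454786.78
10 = 10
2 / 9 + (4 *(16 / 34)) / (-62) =910 / 4743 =0.19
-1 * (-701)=701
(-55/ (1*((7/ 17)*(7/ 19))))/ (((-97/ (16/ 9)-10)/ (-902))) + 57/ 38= -512617109/ 101234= -5063.69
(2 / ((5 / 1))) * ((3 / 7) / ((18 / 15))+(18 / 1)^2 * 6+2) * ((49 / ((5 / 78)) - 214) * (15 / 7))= 224967744 / 245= 918235.69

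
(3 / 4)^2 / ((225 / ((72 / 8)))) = 9 / 400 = 0.02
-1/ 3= -0.33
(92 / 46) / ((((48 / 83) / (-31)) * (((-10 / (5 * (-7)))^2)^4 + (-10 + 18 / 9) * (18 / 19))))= 14.15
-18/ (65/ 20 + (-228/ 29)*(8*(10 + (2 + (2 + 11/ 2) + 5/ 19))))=0.01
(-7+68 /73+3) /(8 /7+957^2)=-1568 /467999423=-0.00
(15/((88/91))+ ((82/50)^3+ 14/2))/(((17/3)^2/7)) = 2332144899/397375000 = 5.87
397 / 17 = 23.35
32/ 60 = 8/ 15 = 0.53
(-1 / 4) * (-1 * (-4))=-1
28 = 28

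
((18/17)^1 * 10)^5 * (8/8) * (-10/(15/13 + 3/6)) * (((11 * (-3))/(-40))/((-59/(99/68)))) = 16381.40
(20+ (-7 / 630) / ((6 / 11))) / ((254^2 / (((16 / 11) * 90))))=21578 / 532257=0.04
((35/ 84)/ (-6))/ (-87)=5/ 6264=0.00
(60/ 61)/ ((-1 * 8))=-15/ 122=-0.12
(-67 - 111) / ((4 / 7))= -623 / 2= -311.50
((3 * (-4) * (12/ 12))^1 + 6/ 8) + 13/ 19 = -803/ 76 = -10.57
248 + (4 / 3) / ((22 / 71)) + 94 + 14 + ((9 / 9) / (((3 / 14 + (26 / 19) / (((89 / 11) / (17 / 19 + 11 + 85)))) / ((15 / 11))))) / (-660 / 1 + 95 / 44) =360.30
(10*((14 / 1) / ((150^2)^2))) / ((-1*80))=-7 / 2025000000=-0.00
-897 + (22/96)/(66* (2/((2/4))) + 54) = -13691797/15264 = -897.00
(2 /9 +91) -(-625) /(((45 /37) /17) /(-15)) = -1178554 /9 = -130950.44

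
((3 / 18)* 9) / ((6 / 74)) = 18.50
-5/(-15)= 1/3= 0.33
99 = 99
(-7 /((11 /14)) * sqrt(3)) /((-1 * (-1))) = -98 * sqrt(3) /11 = -15.43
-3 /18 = -1 /6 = -0.17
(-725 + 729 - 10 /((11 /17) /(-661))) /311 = 112414 /3421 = 32.86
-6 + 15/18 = -31/6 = -5.17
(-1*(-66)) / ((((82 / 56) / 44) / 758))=61634496 / 41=1503280.39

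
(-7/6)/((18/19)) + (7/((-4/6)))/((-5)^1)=469/540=0.87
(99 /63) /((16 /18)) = 99 /56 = 1.77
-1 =-1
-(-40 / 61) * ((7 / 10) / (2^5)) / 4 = 7 / 1952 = 0.00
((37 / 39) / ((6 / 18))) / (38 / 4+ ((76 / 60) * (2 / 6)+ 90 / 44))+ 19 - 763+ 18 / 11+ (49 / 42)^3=-33875998889 / 45745128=-740.54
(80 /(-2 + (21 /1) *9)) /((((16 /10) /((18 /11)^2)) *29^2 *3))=5400 /19029307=0.00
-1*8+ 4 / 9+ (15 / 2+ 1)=0.94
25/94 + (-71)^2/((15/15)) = 473879/94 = 5041.27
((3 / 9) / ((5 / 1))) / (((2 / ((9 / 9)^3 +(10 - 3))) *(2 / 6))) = 4 / 5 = 0.80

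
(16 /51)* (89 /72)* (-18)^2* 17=2136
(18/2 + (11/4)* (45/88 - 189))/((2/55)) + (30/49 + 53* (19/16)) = -43726513/3136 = -13943.40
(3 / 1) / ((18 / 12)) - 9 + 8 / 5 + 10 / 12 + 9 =4.43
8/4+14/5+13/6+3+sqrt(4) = 359/30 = 11.97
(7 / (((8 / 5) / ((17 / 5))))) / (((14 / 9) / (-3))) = -459 / 16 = -28.69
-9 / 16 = -0.56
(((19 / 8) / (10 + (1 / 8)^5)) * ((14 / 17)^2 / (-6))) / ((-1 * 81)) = 7626752 / 23012053587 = 0.00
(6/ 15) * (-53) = -106/ 5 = -21.20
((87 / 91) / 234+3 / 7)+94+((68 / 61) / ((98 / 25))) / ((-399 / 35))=5436569479 / 57586074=94.41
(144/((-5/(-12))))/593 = 0.58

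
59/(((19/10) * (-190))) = -59/361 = -0.16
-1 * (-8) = 8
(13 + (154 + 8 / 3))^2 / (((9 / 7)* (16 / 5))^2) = 317374225 / 186624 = 1700.61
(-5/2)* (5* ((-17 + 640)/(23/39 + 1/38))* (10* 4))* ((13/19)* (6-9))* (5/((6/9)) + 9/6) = 9340905.81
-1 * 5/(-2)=5/2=2.50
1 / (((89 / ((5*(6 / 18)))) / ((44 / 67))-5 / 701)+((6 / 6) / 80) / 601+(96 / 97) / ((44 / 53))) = 35962253360 / 2966837423459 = 0.01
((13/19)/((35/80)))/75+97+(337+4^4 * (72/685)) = 629893886/1366575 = 460.93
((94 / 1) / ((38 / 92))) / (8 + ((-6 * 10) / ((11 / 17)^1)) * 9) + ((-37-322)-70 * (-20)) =44945776 / 43187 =1040.72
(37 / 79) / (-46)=-37 / 3634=-0.01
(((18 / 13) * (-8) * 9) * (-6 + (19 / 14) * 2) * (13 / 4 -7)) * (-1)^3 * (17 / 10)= 2088.20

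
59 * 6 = 354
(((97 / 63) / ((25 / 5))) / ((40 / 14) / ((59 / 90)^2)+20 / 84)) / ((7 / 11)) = 3714227 / 52857525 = 0.07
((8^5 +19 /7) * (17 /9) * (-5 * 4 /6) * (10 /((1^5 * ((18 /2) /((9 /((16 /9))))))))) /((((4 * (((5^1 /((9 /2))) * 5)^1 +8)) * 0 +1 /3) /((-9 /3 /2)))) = 292478625 /56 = 5222832.59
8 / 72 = 1 / 9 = 0.11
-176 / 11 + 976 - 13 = 947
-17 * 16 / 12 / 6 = -3.78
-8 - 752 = -760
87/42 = 29/14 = 2.07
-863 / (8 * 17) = -863 / 136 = -6.35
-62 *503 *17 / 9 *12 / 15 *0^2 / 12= 0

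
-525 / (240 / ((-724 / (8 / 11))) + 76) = -149325 / 21548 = -6.93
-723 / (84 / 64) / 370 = -1928 / 1295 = -1.49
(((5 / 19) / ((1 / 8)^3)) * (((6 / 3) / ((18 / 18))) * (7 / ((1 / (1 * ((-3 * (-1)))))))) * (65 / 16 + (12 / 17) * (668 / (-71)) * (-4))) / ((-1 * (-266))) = 283909920 / 435727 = 651.58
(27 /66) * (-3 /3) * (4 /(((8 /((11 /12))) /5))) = -15 /16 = -0.94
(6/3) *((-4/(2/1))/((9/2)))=-8/9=-0.89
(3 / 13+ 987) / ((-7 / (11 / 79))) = -141174 / 7189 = -19.64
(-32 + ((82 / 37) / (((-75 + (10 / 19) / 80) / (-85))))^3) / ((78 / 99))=-19992513665060612016 / 975323717844345311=-20.50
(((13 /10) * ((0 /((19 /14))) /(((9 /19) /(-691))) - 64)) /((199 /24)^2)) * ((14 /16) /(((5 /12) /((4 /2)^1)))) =-5031936 /990025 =-5.08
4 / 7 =0.57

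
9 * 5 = 45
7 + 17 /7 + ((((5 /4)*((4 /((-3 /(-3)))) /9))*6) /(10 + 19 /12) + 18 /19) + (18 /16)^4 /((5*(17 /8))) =8700826007 /804554240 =10.81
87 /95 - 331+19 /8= -327.71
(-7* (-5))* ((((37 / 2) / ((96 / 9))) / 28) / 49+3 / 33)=445145 / 137984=3.23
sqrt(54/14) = 3*sqrt(21)/7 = 1.96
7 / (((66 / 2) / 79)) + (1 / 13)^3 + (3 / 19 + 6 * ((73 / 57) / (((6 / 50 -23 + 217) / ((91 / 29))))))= 3303536047783 / 193867891503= 17.04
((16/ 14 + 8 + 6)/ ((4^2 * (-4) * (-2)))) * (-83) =-4399/ 448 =-9.82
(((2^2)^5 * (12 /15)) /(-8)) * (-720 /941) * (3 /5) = 221184 /4705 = 47.01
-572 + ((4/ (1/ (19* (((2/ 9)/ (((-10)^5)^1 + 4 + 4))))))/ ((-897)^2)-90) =-662.00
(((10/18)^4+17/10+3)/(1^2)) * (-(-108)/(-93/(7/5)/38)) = -296.25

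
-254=-254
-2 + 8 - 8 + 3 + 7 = 8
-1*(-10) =10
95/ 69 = 1.38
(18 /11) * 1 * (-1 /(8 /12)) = -27 /11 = -2.45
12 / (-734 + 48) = -6 / 343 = -0.02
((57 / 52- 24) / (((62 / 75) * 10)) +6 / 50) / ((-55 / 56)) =2990967 / 1108250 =2.70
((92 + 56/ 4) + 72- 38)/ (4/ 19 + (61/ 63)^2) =2111508/ 17315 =121.95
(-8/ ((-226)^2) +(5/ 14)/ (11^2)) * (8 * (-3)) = -725484/ 10815343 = -0.07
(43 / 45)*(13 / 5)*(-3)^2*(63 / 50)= 28.17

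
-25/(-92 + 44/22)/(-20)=-1/72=-0.01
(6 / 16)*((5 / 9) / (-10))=-1 / 48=-0.02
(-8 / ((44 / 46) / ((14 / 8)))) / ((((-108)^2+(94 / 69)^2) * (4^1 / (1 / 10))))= -766521 / 24438101600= -0.00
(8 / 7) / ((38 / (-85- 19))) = -416 / 133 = -3.13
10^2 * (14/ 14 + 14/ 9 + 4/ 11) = 28900/ 99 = 291.92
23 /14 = 1.64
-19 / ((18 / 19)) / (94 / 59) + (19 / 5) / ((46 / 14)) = -2224349 / 194580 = -11.43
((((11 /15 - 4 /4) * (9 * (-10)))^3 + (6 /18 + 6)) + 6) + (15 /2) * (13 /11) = 913783 /66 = 13845.20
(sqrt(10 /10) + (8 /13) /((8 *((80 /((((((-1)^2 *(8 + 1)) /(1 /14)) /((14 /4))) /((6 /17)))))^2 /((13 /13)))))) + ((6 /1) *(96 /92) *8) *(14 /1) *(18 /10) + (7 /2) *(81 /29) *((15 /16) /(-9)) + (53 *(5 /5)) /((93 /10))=1636026481721 /1290244800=1268.00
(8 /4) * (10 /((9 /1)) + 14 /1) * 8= 241.78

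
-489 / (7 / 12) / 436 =-1.92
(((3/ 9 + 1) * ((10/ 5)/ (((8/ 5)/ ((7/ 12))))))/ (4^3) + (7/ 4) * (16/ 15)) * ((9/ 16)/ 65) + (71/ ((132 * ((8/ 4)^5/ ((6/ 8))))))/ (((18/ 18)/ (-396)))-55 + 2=-77177521/ 1331200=-57.98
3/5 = 0.60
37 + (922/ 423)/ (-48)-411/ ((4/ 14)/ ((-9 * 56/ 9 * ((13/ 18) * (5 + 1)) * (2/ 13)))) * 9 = 4907202235/ 10152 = 483372.95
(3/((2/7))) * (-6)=-63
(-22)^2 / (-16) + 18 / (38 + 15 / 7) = -33497 / 1124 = -29.80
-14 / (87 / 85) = -1190 / 87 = -13.68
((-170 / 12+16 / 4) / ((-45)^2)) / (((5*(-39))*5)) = 61 / 11846250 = 0.00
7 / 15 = 0.47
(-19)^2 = 361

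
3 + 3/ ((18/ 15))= 11/ 2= 5.50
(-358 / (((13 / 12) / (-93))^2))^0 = 1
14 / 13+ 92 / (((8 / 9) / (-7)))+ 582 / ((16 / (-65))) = -321131 / 104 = -3087.80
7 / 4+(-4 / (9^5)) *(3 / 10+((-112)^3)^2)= -157905812748029 / 1180980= -133707440.22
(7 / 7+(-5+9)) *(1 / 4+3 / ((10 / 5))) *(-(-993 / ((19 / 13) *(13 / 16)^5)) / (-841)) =-9110814720 / 456376219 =-19.96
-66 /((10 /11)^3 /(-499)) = 21917577 /500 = 43835.15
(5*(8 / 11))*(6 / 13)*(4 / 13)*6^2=18.59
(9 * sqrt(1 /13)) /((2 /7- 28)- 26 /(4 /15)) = -126 * sqrt(13) /22789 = -0.02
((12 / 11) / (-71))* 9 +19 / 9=13867 / 7029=1.97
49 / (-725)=-49 / 725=-0.07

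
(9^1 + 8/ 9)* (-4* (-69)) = 8188/ 3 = 2729.33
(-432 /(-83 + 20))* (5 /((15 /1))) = 16 /7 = 2.29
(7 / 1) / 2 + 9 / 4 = 23 / 4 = 5.75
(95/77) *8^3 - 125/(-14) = 98655/154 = 640.62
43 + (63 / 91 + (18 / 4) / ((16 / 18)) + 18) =13885 / 208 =66.75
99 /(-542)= -99 /542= -0.18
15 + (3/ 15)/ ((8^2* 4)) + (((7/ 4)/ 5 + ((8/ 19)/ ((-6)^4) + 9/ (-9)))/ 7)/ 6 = 14.99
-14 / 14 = -1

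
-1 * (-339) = 339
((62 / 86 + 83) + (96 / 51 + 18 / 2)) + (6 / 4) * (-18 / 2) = 118573 / 1462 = 81.10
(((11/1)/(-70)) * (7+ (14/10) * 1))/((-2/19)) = 627/50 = 12.54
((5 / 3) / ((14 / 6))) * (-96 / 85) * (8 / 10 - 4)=1536 / 595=2.58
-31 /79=-0.39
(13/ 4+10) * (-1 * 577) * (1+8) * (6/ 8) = -825687/ 16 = -51605.44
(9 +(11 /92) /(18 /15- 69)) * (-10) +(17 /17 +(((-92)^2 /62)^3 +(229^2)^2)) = 1278751412631949085 /464560854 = 2752602595.81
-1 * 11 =-11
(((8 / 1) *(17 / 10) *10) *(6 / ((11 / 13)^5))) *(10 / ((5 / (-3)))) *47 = -530508.81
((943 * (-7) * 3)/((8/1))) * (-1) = 19803/8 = 2475.38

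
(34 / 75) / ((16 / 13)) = 221 / 600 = 0.37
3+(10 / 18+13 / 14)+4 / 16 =1193 / 252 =4.73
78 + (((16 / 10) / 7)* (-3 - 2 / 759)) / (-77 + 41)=18653188 / 239085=78.02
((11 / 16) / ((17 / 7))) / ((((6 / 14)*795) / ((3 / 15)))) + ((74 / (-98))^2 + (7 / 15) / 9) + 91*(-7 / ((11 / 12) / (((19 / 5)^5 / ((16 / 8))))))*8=-70753715283866857393 / 32125019850000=-2202448.92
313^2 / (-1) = -97969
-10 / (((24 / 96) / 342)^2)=-18714240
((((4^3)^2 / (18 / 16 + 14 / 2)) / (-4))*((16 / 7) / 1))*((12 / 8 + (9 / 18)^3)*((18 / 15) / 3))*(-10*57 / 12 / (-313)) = -311296 / 10955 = -28.42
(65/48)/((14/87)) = 1885/224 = 8.42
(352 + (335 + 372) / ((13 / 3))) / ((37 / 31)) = 5611 / 13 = 431.62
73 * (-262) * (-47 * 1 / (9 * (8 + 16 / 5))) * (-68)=-38204185 / 63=-606415.63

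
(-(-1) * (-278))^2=77284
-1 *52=-52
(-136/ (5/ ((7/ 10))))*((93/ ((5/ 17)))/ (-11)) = 752556/ 1375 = 547.31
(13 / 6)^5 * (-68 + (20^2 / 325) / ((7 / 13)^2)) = -3044.22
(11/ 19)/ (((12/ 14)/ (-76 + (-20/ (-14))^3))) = -45958/ 931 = -49.36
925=925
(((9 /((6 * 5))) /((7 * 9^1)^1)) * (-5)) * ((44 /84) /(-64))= 11 /56448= 0.00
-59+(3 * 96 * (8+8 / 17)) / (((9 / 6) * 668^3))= -4671434957 / 79176871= -59.00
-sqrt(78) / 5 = -1.77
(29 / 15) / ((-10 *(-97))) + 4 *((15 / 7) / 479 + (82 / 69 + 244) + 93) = 1352.77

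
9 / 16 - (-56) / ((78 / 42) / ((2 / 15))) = 14299 / 3120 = 4.58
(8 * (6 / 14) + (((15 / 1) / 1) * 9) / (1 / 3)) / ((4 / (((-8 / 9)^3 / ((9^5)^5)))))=-121984 / 1221144477063841253498193549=-0.00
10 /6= 5 /3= 1.67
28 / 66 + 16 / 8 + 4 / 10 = 466 / 165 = 2.82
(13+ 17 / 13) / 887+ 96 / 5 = 1107906 / 57655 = 19.22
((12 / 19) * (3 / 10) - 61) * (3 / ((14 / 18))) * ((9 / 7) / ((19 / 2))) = -2807622 / 88445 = -31.74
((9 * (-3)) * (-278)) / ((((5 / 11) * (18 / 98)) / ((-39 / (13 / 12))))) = -16182936 / 5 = -3236587.20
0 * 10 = 0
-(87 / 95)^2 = -7569 / 9025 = -0.84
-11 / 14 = -0.79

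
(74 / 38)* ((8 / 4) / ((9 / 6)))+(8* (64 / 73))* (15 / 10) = 54580 / 4161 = 13.12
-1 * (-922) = 922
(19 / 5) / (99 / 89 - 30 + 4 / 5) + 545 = 6810264 / 12499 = 544.86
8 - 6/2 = 5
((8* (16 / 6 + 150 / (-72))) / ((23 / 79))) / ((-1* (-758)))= 553 / 26151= 0.02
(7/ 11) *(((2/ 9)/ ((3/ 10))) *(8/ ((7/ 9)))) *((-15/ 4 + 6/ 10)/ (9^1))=-56/ 33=-1.70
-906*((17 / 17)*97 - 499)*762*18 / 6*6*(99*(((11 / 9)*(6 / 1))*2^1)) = 7253512161984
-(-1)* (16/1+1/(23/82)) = 450/23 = 19.57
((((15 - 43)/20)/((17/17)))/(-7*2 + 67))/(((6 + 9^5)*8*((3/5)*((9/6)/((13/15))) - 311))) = 91/504479699700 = 0.00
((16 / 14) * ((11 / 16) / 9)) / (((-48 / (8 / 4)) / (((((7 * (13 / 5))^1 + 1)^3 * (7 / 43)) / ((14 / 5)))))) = -1.50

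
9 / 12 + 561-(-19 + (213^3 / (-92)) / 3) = 818657 / 23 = 35593.78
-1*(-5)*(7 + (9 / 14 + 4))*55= 44825 / 14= 3201.79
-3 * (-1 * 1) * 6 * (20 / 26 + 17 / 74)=17.98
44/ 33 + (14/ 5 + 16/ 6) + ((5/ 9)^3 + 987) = 3623026/ 3645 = 993.97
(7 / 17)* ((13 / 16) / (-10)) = -91 / 2720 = -0.03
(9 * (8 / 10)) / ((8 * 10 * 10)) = 0.01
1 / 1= 1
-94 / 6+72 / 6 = -11 / 3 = -3.67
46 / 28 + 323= 4545 / 14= 324.64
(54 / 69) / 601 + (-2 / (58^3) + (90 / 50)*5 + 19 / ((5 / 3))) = 137557402901 / 6742582940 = 20.40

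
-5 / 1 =-5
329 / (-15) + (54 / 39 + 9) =-2252 / 195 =-11.55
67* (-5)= -335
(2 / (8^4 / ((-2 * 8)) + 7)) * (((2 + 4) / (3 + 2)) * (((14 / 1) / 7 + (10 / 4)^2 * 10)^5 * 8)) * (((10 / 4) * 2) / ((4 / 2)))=-35723051649 / 166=-215199106.32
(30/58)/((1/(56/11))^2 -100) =-15680/3030297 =-0.01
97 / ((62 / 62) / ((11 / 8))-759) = -1067 / 8341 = -0.13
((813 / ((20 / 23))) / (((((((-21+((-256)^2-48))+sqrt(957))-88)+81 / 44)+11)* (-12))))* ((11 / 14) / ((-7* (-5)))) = -2169995021513 / 81129436409424200+8296123* sqrt(957) / 20282359102356050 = -0.00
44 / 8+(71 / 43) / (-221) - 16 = -199705 / 19006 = -10.51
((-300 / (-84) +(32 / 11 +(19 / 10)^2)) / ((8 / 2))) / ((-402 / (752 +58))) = -2097819 / 412720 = -5.08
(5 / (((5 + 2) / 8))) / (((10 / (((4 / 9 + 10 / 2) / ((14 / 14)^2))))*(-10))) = -14 / 45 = -0.31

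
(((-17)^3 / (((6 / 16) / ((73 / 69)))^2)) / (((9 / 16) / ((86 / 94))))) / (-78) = 815.43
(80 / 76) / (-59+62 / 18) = -9 / 475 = -0.02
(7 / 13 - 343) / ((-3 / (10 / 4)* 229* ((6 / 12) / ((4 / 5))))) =5936 / 2977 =1.99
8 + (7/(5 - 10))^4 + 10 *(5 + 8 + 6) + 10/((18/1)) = 1138484/5625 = 202.40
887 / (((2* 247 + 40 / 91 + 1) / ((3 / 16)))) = 242151 / 721360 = 0.34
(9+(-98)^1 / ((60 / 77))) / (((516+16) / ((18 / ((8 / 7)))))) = -10509 / 3040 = -3.46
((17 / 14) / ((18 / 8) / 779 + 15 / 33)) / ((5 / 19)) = 5535574 / 548765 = 10.09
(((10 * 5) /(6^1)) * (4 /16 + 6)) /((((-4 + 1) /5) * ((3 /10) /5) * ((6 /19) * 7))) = -654.49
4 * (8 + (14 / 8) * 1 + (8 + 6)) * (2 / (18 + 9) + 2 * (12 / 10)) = 6346 / 27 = 235.04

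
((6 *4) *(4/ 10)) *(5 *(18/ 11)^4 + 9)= 31519152/ 73205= 430.56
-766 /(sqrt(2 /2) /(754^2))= -435483256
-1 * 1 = -1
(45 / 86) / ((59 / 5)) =225 / 5074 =0.04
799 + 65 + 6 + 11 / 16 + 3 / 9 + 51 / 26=872.98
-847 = -847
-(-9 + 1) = 8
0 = 0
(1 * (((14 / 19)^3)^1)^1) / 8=343 / 6859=0.05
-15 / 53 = -0.28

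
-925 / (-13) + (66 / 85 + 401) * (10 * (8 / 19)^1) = 1762.84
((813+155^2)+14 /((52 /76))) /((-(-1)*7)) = 323160 /91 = 3551.21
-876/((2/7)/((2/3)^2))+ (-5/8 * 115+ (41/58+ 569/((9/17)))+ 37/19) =-14167253/39672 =-357.11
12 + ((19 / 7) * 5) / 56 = 4799 / 392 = 12.24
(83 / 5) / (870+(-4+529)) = 0.01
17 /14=1.21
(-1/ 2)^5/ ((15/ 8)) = -1/ 60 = -0.02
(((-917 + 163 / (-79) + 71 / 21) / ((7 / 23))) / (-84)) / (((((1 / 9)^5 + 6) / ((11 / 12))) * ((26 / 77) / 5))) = 9245985610257 / 114106798624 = 81.03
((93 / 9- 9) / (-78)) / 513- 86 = -5161808 / 60021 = -86.00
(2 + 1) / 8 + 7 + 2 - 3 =51 / 8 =6.38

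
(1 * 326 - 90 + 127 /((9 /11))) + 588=8813 /9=979.22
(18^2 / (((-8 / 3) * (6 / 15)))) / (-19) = 1215 / 76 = 15.99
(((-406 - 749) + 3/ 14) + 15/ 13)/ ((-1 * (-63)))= -23329/ 1274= -18.31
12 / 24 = 1 / 2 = 0.50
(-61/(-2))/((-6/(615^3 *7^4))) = -11356018403625/4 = -2839004600906.25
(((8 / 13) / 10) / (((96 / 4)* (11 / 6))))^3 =1 / 365525875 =0.00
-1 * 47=-47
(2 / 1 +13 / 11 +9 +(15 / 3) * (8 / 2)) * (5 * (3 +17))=35400 / 11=3218.18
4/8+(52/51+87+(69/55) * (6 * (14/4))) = 644393/5610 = 114.87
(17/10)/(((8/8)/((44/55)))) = 34/25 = 1.36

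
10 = 10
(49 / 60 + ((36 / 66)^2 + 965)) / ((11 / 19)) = 133265791 / 79860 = 1668.74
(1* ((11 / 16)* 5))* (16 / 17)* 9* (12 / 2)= 2970 / 17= 174.71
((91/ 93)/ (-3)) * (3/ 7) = -13/ 93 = -0.14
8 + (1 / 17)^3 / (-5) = 196519 / 24565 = 8.00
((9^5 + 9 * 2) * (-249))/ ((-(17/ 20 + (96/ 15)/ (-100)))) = 2451280500/ 131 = 18712064.89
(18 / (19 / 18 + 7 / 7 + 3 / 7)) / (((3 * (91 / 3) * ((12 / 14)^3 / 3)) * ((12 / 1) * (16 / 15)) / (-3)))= -46305 / 520832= -0.09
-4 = -4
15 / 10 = 3 / 2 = 1.50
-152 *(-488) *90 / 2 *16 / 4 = 13351680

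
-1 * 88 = -88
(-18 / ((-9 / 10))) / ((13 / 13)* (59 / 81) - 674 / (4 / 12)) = -1620 / 163723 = -0.01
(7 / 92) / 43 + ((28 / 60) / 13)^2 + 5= 752594519 / 150426900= 5.00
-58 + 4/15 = -866/15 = -57.73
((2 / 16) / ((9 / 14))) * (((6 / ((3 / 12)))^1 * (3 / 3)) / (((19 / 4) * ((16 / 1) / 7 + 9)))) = 392 / 4503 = 0.09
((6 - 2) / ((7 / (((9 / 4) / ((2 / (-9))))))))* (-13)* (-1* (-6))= 3159 / 7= 451.29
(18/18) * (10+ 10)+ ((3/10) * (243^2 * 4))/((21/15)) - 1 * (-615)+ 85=359334/7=51333.43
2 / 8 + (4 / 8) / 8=5 / 16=0.31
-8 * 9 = -72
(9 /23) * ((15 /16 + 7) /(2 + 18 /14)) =8001 /8464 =0.95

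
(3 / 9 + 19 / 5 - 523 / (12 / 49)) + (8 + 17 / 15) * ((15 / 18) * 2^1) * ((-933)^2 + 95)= 2385016499 / 180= 13250091.66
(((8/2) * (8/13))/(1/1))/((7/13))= 4.57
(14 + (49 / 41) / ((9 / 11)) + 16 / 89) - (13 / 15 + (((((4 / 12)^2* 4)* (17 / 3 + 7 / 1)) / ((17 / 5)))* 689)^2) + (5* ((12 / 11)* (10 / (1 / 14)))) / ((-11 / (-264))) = -54254788276140934 / 42282623295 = -1283146.22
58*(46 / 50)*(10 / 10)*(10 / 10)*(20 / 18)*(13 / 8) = 8671 / 90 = 96.34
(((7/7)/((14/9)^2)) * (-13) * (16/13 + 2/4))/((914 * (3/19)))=-23085/358288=-0.06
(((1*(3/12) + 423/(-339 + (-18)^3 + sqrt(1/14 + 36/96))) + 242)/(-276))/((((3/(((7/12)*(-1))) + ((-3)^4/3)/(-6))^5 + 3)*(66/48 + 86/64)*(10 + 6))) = 984988287467156/4071004295203416891879 - 2689120*sqrt(14)/1357001431734472297293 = 0.00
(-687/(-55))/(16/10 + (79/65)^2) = 580515/143011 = 4.06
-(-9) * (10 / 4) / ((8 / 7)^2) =2205 / 128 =17.23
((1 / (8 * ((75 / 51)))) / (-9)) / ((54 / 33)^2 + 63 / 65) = -26741 / 10325880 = -0.00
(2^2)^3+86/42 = 1387/21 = 66.05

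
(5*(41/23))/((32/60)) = 16.71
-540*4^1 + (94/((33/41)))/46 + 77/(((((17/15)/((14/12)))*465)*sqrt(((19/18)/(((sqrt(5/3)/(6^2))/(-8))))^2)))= -1637513/759 + 539*sqrt(15)/2883744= -2157.46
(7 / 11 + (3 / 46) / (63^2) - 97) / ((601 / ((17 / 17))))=-64509469 / 402332238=-0.16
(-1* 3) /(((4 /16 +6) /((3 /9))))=-4 /25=-0.16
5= 5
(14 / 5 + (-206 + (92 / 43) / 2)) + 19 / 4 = -169747 / 860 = -197.38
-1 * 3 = -3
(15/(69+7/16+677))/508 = 20/505587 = 0.00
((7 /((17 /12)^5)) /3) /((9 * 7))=9216 /1419857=0.01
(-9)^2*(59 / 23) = 4779 / 23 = 207.78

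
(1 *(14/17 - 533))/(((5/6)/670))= -7273788/17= -427869.88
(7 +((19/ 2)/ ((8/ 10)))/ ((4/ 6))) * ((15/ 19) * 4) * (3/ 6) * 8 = 5955/ 19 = 313.42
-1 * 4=-4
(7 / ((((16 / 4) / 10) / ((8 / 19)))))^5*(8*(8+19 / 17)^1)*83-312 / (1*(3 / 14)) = 5535223319597552 / 42093683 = 131497719.49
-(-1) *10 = 10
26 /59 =0.44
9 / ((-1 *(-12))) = 3 / 4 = 0.75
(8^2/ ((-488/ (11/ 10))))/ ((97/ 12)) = -528/ 29585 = -0.02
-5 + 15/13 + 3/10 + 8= 579/130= 4.45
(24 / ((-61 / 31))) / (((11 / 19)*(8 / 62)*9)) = -36518 / 2013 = -18.14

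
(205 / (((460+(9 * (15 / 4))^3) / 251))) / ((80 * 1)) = 41164 / 2489815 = 0.02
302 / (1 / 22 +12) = 6644 / 265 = 25.07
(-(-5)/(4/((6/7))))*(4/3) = 10/7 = 1.43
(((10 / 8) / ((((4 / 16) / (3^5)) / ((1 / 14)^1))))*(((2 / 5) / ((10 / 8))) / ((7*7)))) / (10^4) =243 / 4287500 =0.00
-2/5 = -0.40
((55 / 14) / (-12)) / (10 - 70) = 11 / 2016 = 0.01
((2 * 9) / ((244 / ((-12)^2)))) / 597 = 216 / 12139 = 0.02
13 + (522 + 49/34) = 18239/34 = 536.44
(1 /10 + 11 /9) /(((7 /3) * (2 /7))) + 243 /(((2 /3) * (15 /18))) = 26363 /60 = 439.38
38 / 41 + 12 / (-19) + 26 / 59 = 0.74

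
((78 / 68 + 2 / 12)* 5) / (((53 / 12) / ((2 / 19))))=0.16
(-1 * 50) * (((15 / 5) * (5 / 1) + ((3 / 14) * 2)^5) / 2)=-6308700 / 16807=-375.36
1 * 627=627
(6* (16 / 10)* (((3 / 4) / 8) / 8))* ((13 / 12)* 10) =39 / 32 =1.22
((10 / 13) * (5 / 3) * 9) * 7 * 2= 2100 / 13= 161.54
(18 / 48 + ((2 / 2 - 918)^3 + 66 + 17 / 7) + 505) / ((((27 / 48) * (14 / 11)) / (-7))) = 474994297745 / 63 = 7539592027.70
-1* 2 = -2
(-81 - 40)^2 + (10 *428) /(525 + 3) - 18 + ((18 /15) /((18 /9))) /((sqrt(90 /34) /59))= 59 *sqrt(85) /25 + 965653 /66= 14652.86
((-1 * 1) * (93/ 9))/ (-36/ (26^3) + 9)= -136214/ 118611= -1.15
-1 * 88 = -88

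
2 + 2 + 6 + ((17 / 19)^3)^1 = 73503 / 6859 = 10.72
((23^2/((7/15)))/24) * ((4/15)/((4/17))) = 8993/168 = 53.53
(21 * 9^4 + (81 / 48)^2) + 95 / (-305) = 2151627701 / 15616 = 137783.54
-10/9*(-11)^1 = 110/9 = 12.22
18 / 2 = 9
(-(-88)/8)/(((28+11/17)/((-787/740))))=-147169/360380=-0.41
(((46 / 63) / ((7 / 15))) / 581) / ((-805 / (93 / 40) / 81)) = -2511 / 3985660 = -0.00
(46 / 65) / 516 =23 / 16770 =0.00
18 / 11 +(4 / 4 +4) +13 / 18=1457 / 198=7.36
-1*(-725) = 725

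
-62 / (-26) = 31 / 13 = 2.38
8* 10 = 80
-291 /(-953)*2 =582 /953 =0.61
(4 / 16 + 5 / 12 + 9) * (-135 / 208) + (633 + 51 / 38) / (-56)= -243465 / 13832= -17.60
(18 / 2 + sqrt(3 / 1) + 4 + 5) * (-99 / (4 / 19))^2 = 3538161 * sqrt(3) / 16 + 31843449 / 8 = 4363448.29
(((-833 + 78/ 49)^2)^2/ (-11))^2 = 7587224157342286628053847330824862881/ 4021184598921721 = 1886813194146022958564.11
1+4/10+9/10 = 23/10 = 2.30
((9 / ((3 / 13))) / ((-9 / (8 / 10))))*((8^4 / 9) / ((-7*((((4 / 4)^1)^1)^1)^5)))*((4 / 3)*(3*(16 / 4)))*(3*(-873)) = -9444673.83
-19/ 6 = -3.17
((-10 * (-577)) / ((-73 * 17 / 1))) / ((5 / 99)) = -114246 / 1241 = -92.06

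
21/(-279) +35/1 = 3248/93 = 34.92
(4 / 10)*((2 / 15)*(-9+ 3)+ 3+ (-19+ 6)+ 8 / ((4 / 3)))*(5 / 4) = -12 / 5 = -2.40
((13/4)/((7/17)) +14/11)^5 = 179289307897010343/2771746976768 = 64684.59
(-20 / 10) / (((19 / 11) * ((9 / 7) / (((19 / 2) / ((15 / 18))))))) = -10.27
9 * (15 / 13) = 10.38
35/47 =0.74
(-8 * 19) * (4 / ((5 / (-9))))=5472 / 5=1094.40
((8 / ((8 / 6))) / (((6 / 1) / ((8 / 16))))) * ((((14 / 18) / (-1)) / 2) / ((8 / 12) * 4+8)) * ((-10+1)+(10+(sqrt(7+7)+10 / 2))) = -7 / 64 -7 * sqrt(14) / 384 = -0.18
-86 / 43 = -2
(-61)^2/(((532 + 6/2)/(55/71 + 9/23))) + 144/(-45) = 4289088/873655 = 4.91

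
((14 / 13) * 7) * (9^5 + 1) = 5786900 / 13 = 445146.15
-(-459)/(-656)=-459/656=-0.70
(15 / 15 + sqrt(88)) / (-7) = -2* sqrt(22) / 7 - 1 / 7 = -1.48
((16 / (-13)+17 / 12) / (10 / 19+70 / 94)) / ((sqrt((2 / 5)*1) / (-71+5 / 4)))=-2408421*sqrt(10) / 472160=-16.13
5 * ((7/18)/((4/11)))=385/72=5.35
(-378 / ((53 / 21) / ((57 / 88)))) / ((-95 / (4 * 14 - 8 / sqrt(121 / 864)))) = 166698 / 2915 - 285768 * sqrt(6) / 32065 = 35.36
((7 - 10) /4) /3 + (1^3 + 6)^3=1371 /4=342.75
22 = 22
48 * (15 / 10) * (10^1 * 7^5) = 12101040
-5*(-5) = 25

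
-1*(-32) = 32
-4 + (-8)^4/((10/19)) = 38892/5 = 7778.40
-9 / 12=-3 / 4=-0.75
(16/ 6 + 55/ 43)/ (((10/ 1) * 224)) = 509/ 288960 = 0.00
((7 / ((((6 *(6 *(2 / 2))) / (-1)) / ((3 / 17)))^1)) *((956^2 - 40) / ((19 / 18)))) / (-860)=2398977 / 69445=34.54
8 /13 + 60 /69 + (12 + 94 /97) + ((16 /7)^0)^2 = 448213 /29003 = 15.45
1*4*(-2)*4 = -32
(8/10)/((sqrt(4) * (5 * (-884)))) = -1/11050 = -0.00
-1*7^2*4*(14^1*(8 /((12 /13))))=-71344 /3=-23781.33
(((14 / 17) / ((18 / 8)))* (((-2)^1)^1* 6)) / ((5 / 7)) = -6.15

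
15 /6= 5 /2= 2.50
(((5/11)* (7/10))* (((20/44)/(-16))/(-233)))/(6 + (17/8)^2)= 70/18973889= 0.00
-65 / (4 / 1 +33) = -65 / 37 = -1.76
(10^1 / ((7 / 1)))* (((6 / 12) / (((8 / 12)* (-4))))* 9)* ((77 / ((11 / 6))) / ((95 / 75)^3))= -1366875 / 27436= -49.82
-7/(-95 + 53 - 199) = 7/241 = 0.03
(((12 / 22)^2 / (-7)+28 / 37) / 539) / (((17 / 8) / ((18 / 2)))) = 1611648 / 287159257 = 0.01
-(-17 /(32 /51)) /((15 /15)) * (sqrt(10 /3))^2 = 1445 /16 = 90.31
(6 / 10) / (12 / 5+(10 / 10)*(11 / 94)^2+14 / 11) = 291588 / 1791527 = 0.16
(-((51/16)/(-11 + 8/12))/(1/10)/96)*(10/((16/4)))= 1275/15872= 0.08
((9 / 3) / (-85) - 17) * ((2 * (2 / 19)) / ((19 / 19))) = -5792 / 1615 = -3.59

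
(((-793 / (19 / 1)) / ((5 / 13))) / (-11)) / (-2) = -10309 / 2090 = -4.93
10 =10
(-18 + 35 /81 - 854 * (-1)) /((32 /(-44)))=-745261 /648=-1150.09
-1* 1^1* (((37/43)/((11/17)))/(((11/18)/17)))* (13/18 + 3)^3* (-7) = 22512411313/1685772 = 13354.36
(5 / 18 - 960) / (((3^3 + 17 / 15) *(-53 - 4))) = 86375 / 144324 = 0.60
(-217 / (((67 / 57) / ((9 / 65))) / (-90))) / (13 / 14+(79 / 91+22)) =28052892 / 290177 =96.68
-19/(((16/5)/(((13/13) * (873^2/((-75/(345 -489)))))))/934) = -40574223702/5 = -8114844740.40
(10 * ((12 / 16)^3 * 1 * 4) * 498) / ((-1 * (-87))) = 11205 / 116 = 96.59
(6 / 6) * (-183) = -183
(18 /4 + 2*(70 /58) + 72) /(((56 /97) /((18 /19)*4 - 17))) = -111436219 /61712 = -1805.75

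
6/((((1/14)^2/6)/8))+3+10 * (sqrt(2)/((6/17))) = 85 * sqrt(2)/3+56451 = 56491.07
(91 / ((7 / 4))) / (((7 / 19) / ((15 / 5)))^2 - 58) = -168948 / 188393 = -0.90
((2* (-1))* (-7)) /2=7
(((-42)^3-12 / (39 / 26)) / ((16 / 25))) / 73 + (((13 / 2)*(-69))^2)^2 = 47259880077913 / 1168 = 40462226094.10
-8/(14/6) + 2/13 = -298/91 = -3.27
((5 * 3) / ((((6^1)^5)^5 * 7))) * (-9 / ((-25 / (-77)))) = -11 / 5264868153690685440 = -0.00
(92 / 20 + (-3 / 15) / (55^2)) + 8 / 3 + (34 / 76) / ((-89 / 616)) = 319976402 / 76729125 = 4.17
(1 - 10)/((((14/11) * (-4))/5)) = 495/56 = 8.84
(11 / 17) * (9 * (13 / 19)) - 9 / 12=4179 / 1292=3.23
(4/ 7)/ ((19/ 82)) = 328/ 133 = 2.47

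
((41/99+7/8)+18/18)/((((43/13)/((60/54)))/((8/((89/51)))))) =4006730/1136619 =3.53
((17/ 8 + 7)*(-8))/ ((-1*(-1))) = -73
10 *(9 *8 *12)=8640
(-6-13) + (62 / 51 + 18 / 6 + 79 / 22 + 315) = 303.81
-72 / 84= -6 / 7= -0.86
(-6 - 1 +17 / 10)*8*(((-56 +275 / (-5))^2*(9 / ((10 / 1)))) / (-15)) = 3918078 / 125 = 31344.62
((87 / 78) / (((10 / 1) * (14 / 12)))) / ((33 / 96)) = 1392 / 5005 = 0.28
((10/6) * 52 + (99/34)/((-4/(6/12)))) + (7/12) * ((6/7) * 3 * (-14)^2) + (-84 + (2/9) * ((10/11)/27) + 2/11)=19596935/66096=296.49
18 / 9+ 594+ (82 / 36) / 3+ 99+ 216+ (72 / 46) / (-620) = 175522289 / 192510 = 911.76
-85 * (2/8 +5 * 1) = -1785/4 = -446.25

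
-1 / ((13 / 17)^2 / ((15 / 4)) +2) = -0.46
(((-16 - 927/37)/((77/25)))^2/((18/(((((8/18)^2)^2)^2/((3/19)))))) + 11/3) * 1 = 3.76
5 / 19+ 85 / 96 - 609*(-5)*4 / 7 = 3175855 / 1824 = 1741.15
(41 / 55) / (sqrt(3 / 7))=41 * sqrt(21) / 165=1.14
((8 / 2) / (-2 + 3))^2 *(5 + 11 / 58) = 2408 / 29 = 83.03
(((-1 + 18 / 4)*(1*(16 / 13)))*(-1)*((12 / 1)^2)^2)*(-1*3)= 3483648 / 13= 267972.92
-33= -33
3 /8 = 0.38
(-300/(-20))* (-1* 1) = -15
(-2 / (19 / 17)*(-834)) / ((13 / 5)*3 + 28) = 141780 / 3401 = 41.69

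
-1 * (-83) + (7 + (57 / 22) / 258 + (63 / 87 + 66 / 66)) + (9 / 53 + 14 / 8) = 136173091 / 1454002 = 93.65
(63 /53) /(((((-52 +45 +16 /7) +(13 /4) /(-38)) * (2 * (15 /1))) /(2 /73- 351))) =286237812 /98794915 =2.90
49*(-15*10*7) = -51450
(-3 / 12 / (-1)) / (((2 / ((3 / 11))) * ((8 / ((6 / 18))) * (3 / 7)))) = 7 / 2112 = 0.00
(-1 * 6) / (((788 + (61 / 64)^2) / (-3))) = 0.02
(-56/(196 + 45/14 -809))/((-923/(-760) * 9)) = 595840/70916859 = 0.01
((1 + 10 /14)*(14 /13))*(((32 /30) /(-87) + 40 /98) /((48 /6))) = 25316 /277095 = 0.09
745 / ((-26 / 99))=-73755 / 26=-2836.73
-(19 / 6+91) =-565 / 6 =-94.17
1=1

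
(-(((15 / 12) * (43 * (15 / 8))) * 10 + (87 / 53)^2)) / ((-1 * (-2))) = -45416229 / 89888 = -505.25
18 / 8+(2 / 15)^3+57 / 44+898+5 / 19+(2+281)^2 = 80990.81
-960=-960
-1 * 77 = -77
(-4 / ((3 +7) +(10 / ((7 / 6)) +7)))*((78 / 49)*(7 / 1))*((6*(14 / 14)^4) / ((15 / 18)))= -11232 / 895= -12.55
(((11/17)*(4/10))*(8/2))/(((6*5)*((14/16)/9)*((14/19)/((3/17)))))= 30096/354025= 0.09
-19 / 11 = -1.73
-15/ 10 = -3/ 2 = -1.50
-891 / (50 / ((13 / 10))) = -11583 / 500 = -23.17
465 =465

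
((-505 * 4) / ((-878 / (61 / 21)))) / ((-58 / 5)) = -154025 / 267351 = -0.58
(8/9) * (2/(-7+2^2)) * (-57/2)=16.89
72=72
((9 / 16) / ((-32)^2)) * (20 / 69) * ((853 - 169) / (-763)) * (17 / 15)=-2907 / 17970176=-0.00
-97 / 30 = -3.23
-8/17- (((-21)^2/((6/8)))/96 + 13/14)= -7163/952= -7.52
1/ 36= 0.03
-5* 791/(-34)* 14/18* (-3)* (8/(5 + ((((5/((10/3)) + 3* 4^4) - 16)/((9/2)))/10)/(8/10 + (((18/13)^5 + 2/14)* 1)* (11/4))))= -262284238566420/737129727553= -355.82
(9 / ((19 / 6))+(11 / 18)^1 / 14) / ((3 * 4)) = 13817 / 57456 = 0.24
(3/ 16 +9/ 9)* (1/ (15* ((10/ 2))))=19/ 1200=0.02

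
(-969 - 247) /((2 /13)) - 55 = -7959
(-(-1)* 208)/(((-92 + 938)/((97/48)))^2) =122317/103063104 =0.00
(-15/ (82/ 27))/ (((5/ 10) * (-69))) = 135/ 943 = 0.14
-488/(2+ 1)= -488/3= -162.67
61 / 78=0.78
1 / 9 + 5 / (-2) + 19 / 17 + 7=1753 / 306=5.73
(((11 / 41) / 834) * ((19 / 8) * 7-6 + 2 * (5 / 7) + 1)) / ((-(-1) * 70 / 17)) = 136697 / 134040480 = 0.00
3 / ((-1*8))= -3 / 8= -0.38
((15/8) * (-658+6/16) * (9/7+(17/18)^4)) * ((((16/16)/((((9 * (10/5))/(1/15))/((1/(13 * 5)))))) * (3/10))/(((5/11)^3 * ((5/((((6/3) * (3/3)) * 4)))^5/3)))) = -85677390956168/5830576171875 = -14.69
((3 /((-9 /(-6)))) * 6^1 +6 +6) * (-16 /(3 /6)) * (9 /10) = -3456 /5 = -691.20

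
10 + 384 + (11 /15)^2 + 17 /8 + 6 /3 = 717593 /1800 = 398.66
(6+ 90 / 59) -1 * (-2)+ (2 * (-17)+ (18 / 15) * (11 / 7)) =-46646 / 2065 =-22.59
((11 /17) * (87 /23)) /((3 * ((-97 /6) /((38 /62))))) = -36366 /1175737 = -0.03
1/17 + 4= 69/17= 4.06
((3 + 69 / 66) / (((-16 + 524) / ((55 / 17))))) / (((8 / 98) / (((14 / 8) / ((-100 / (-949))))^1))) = 28970123 / 5527040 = 5.24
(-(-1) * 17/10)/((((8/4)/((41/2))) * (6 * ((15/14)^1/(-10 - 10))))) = -4879/90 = -54.21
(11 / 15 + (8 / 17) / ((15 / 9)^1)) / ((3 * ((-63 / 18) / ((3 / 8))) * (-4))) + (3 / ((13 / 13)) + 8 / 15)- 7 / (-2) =28733 / 4080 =7.04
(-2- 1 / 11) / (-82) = 23 / 902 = 0.03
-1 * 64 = -64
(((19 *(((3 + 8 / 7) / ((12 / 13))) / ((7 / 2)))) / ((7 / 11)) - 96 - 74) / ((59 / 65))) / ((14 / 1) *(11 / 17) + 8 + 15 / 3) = -59905807 / 9106650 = -6.58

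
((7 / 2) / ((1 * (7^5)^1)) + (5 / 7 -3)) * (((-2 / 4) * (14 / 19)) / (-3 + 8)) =0.17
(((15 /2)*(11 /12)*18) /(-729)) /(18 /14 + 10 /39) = -5005 /45468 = -0.11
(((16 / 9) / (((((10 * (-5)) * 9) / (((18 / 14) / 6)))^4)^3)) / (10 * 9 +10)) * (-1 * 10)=-1 / 41376529751549855625000000000000000000000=-0.00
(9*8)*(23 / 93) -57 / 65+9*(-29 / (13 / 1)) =-6342 / 2015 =-3.15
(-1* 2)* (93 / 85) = -186 / 85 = -2.19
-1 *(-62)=62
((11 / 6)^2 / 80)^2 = 0.00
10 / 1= 10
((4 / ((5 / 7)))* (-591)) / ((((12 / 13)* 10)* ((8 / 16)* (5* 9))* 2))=-17927 / 2250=-7.97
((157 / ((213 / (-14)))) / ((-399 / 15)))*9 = 4710 / 1349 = 3.49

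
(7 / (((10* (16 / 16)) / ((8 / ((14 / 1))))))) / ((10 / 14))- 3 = -61 / 25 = -2.44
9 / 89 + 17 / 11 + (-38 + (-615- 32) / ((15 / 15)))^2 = 459372887 / 979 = 469226.65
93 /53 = 1.75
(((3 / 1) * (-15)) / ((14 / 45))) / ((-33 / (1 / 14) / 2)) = 675 / 1078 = 0.63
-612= -612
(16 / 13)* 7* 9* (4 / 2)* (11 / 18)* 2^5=39424 / 13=3032.62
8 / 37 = 0.22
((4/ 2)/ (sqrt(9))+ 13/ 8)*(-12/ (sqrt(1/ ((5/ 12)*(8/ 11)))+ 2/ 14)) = 1925/ 1607 - 2695*sqrt(330)/ 3214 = -14.03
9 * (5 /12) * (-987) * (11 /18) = -18095 /8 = -2261.88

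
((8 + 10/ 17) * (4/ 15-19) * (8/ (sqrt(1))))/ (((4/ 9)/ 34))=-492312/ 5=-98462.40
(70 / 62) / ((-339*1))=-35 / 10509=-0.00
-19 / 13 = -1.46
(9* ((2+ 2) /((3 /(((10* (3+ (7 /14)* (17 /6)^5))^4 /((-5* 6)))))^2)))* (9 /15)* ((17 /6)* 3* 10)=141704947872243122594010.50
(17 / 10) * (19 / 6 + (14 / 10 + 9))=23.06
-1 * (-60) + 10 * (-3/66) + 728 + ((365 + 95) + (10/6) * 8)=41609/33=1260.88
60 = 60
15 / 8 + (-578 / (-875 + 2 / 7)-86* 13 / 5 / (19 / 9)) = -481076773 / 4653480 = -103.38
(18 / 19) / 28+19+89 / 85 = 454029 / 22610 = 20.08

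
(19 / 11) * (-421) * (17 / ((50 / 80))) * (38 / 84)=-10334708 / 1155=-8947.80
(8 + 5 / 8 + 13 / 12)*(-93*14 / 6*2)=-50561 / 12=-4213.42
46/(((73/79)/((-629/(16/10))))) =-5714465/292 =-19570.09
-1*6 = -6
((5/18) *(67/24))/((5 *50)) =67/21600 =0.00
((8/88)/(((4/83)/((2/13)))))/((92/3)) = 249/26312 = 0.01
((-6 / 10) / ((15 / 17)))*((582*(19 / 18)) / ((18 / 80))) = -250648 / 135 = -1856.65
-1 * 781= -781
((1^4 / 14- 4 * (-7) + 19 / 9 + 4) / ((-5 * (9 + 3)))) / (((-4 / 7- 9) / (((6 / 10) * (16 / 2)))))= 4307 / 15075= 0.29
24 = 24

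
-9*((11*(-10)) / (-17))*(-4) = 3960 / 17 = 232.94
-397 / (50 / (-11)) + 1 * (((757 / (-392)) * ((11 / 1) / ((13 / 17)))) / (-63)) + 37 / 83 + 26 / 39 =59218510289 / 666174600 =88.89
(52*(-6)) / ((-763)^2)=-312 / 582169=-0.00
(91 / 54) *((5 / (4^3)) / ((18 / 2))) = 455 / 31104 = 0.01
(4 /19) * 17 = 68 /19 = 3.58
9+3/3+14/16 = 87/8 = 10.88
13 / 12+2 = 37 / 12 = 3.08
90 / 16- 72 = -531 / 8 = -66.38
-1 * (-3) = 3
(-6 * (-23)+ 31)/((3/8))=1352/3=450.67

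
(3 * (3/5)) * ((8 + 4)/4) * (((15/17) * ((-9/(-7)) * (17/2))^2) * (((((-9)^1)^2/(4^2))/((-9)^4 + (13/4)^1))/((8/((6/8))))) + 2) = 35707240719/3293678080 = 10.84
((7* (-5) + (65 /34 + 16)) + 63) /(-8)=-1561 /272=-5.74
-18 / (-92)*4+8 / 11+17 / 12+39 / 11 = 19649 / 3036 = 6.47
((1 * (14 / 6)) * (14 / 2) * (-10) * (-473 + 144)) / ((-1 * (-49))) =3290 / 3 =1096.67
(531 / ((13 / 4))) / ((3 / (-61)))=-43188 / 13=-3322.15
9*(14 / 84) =3 / 2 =1.50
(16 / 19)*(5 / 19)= 80 / 361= 0.22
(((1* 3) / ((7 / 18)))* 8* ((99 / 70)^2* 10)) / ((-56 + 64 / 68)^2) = 944163 / 2318680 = 0.41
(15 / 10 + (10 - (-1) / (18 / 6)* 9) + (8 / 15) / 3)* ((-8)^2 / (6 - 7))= -939.38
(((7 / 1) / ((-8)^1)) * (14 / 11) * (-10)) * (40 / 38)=2450 / 209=11.72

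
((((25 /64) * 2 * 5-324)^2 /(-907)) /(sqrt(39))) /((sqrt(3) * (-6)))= 104919049 * sqrt(13) /217331712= 1.74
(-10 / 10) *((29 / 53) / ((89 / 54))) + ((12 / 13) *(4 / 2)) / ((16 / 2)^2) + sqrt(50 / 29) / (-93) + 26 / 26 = 341855 / 490568 - 5 *sqrt(58) / 2697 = 0.68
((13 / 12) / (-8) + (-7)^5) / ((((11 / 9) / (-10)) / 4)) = 24202275 / 44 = 550051.70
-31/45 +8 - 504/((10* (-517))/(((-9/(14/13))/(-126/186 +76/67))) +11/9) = 1321909883/238796415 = 5.54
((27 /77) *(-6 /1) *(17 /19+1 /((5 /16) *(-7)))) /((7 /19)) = -47142 /18865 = -2.50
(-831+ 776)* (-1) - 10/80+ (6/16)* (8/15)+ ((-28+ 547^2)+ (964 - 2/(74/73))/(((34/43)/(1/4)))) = 1884108143/6290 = 299540.25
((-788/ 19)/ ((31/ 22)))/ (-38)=8668/ 11191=0.77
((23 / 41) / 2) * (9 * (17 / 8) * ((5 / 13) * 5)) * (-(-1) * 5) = 439875 / 8528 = 51.58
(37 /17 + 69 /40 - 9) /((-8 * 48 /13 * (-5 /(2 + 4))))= -45071 /217600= -0.21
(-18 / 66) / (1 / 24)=-72 / 11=-6.55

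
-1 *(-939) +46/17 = 16009/17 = 941.71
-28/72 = -7/18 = -0.39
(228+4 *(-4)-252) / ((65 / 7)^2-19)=-980 / 1647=-0.60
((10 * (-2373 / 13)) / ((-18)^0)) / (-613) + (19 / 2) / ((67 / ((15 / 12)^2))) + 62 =1113965627 / 17085536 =65.20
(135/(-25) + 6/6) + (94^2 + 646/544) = 706623/80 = 8832.79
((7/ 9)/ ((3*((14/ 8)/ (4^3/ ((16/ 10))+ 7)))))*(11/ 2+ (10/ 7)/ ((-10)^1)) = 2350/ 63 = 37.30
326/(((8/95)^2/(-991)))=-1457835325/32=-45557353.91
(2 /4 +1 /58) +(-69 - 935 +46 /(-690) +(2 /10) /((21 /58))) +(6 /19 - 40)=-20108108 /19285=-1042.68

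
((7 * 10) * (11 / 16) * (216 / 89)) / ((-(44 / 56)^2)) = -185220 / 979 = -189.19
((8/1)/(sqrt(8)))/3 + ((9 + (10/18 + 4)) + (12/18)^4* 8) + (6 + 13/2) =2* sqrt(2)/3 + 4477/162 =28.58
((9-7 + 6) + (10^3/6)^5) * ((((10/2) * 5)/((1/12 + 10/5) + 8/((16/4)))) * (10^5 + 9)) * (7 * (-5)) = -223234375013886964000/81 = -2755979938443048938.27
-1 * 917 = -917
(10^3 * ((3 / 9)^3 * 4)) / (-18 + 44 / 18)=-200 / 21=-9.52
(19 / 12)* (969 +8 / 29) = 534071 / 348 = 1534.69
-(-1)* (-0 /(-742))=0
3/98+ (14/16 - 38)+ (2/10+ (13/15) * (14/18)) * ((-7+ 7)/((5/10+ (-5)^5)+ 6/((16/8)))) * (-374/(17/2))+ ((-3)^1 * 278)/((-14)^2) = -16209/392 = -41.35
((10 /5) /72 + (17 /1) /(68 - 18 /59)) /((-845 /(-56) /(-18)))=-561428 /1687465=-0.33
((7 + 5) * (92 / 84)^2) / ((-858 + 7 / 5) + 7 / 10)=-21160 / 1258173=-0.02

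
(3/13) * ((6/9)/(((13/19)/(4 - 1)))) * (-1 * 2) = -228/169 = -1.35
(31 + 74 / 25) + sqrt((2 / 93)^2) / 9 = 710663 / 20925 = 33.96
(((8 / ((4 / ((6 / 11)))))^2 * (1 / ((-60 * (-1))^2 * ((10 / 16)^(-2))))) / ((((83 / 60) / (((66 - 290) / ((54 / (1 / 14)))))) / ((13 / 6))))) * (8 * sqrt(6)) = -130 * sqrt(6) / 271161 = -0.00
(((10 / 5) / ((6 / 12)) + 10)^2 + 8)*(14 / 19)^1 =2856 / 19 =150.32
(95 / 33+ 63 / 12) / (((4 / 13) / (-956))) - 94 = -3346219 / 132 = -25350.14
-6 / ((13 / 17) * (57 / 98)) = -3332 / 247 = -13.49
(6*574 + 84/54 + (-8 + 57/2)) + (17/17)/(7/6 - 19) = 6675515/1926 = 3466.00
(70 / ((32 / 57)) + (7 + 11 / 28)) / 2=66.04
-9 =-9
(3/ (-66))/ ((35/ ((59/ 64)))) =-59/ 49280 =-0.00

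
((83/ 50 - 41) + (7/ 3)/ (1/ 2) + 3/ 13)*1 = -67163/ 1950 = -34.44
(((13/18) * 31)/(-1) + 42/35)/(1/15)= -1907/6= -317.83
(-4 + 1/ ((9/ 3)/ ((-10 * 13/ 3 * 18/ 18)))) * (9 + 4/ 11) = -17098/ 99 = -172.71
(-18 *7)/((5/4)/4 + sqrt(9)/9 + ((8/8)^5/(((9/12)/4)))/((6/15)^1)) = -6048/671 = -9.01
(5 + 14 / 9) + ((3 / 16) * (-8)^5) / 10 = -27353 / 45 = -607.84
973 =973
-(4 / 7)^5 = -1024 / 16807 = -0.06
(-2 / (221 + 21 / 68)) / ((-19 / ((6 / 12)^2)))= 34 / 285931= 0.00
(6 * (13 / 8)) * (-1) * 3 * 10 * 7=-4095 / 2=-2047.50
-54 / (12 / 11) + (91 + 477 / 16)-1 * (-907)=15653 / 16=978.31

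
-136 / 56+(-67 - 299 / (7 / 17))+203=-4148 / 7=-592.57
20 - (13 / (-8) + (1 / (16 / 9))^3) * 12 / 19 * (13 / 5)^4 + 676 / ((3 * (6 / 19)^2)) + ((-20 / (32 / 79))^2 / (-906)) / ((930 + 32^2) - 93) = 214171727173044877 / 92261531520000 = 2321.35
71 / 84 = 0.85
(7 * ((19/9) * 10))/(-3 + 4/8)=-532/9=-59.11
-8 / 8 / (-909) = 1 / 909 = 0.00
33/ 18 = 11/ 6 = 1.83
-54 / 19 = -2.84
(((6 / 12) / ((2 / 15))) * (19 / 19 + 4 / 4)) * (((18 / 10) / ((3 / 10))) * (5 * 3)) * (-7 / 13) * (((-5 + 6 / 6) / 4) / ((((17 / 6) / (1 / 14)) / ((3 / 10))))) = 1215 / 442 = 2.75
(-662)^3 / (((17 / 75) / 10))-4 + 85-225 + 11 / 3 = -652764445157 / 51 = -12799302846.22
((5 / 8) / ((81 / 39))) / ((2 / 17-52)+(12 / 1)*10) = 1105 / 250128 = 0.00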